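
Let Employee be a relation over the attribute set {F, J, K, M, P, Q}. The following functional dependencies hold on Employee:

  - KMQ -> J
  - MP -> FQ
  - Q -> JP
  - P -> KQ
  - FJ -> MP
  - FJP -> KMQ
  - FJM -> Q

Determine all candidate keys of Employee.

{F, J}, {F, P}, {F, Q}, {M, P}, {M, Q}

{F, J}⁺: FJ→MP adds M, P; FJP→KMQ adds K, Q → {F, J, K, M, P, Q}. Minimal: {J}⁺ = {J}; {F}⁺ = {F} — none reach the full schema.
{F, P}⁺: P→KQ adds K, Q; Q→JP adds J; FJ→MP adds M → {F, J, K, M, P, Q}. Minimal: {P}⁺ = {J, K, P, Q}; {F}⁺ = {F} — none reach the full schema.
{F, Q}⁺: Q→JP adds J, P; P→KQ adds K; FJ→MP adds M → {F, J, K, M, P, Q}. Minimal: {Q}⁺ = {J, K, P, Q}; {F}⁺ = {F} — none reach the full schema.
{M, P}⁺: MP→FQ adds F, Q; Q→JP adds J; P→KQ adds K → {F, J, K, M, P, Q}. Minimal: {P}⁺ = {J, K, P, Q}; {M}⁺ = {M} — none reach the full schema.
{M, Q}⁺: Q→JP adds J, P; P→KQ adds K; MP→FQ adds F → {F, J, K, M, P, Q}. Minimal: {Q}⁺ = {J, K, P, Q}; {M}⁺ = {M} — none reach the full schema.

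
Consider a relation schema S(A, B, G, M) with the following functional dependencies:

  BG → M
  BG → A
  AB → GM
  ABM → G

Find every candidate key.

Attribute B never appears on the right-hand side of any dependency, so B must belong to every candidate key.
{B}⁺ = {B}, which is not all of the schema, so we must add further attributes.
{A, B}⁺: AB→GM adds G, M → {A, B, G, M}.
{B, G}⁺: BG→M adds M; BG→A adds A → {A, B, G, M}.

AB, BG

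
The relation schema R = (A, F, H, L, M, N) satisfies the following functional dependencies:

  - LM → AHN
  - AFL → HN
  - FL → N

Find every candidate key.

FLM

Attributes F, L, M never appear on any right-hand side, so every candidate key must contain {F, L, M}.
{F, L, M}⁺ = {A, F, H, L, M, N}, which is all of the schema, so {F, L, M} is the only candidate key.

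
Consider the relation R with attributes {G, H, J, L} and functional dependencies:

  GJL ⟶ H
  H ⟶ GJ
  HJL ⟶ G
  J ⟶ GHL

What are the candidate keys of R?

(H), (J)

{H}⁺: H→GJ adds G, J; J→GHL adds L → {G, H, J, L}.
{J}⁺: J→GHL adds G, H, L → {G, H, J, L}.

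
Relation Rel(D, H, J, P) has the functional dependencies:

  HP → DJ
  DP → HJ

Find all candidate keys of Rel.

DP; HP

{D, P}⁺: DP→HJ adds H, J → {D, H, J, P}. Minimal: {P}⁺ = {P}; {D}⁺ = {D} — none reach the full schema.
{H, P}⁺: HP→DJ adds D, J → {D, H, J, P}. Minimal: {P}⁺ = {P}; {H}⁺ = {H} — none reach the full schema.
Any other superkey contains one of these as a subset, so there are no further candidate keys.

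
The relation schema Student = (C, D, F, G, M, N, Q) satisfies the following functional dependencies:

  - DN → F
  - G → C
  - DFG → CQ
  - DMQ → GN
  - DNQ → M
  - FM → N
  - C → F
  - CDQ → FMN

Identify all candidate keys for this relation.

DG; CDQ; DMQ; DNQ

Attribute D never appears on the right-hand side of any dependency, so D must belong to every candidate key.
{D}⁺ = {D}, which is not all of the schema, so we must add further attributes.
{D, G}⁺: G→C adds C; C→F adds F; DFG→CQ adds Q; CDQ→FMN adds M, N → {C, D, F, G, M, N, Q}. Minimal: {G}⁺ = {C, F, G}; {D}⁺ = {D} — none reach the full schema.
{C, D, Q}⁺: C→F adds F; CDQ→FMN adds M, N; DMQ→GN adds G → {C, D, F, G, M, N, Q}. Minimal: {D, Q}⁺ = {D, Q}; {C, Q}⁺ = {C, F, Q}; {C, D}⁺ = {C, D, F} — none reach the full schema.
{D, M, Q}⁺: DMQ→GN adds G, N; DN→F adds F; G→C adds C → {C, D, F, G, M, N, Q}. Minimal: {M, Q}⁺ = {M, Q}; {D, Q}⁺ = {D, Q}; {D, M}⁺ = {D, M} — none reach the full schema.
{D, N, Q}⁺: DN→F adds F; DNQ→M adds M; DMQ→GN adds G; G→C adds C → {C, D, F, G, M, N, Q}. Minimal: {N, Q}⁺ = {N, Q}; {D, Q}⁺ = {D, Q}; {D, N}⁺ = {D, F, N} — none reach the full schema.
Any other superkey contains one of these as a subset, so there are no further candidate keys.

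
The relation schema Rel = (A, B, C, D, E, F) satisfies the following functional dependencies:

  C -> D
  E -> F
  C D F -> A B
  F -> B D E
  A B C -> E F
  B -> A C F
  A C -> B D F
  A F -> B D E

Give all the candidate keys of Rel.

B, E, F, AC

{B}⁺: B→ACF adds A, C, F; AC→BDF adds D; AF→BDE adds E → {A, B, C, D, E, F}.
{E}⁺: E→F adds F; F→BDE adds B, D; B→ACF adds A, C → {A, B, C, D, E, F}.
{F}⁺: F→BDE adds B, D, E; B→ACF adds A, C → {A, B, C, D, E, F}.
{A, C}⁺: C→D adds D; AC→BDF adds B, F; AF→BDE adds E → {A, B, C, D, E, F}.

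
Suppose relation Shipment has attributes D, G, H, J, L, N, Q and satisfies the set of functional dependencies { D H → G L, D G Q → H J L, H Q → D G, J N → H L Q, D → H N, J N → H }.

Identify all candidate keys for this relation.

DJ, DQ, HQ, JN

{D, J}⁺: D→HN adds H, N; DH→GL adds G, L; JN→HLQ adds Q → {D, G, H, J, L, N, Q}. Minimal: {J}⁺ = {J}; {D}⁺ = {D, G, H, L, N} — none reach the full schema.
{D, Q}⁺: D→HN adds H, N; DH→GL adds G, L; DGQ→HJL adds J → {D, G, H, J, L, N, Q}. Minimal: {Q}⁺ = {Q}; {D}⁺ = {D, G, H, L, N} — none reach the full schema.
{H, Q}⁺: HQ→DG adds D, G; D→HN adds N; DH→GL adds L; DGQ→HJL adds J → {D, G, H, J, L, N, Q}. Minimal: {Q}⁺ = {Q}; {H}⁺ = {H} — none reach the full schema.
{J, N}⁺: JN→HLQ adds H, L, Q; HQ→DG adds D, G → {D, G, H, J, L, N, Q}. Minimal: {N}⁺ = {N}; {J}⁺ = {J} — none reach the full schema.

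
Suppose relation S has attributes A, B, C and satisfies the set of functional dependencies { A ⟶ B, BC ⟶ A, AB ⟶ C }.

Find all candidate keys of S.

A; BC

{A}⁺: A→B adds B; AB→C adds C → {A, B, C}.
{B, C}⁺: BC→A adds A → {A, B, C}. Minimal: {C}⁺ = {C}; {B}⁺ = {B} — none reach the full schema.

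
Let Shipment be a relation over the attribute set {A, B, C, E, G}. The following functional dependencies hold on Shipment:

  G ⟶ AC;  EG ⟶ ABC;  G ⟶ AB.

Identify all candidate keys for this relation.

(E, G)

Attributes E, G never appear on any right-hand side, so every candidate key must contain {E, G}.
{E, G}⁺ = {A, B, C, E, G}, which is all of the schema, so {E, G} is the only candidate key.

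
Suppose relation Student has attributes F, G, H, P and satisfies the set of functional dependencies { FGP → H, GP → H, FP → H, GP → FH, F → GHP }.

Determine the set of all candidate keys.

{F}⁺: F→GHP adds G, H, P → {F, G, H, P}.
{G, P}⁺: GP→H adds H; GP→FH adds F → {F, G, H, P}. Minimal: {P}⁺ = {P}; {G}⁺ = {G} — none reach the full schema.
Any other superkey contains one of these as a subset, so there are no further candidate keys.

{F}; {G, P}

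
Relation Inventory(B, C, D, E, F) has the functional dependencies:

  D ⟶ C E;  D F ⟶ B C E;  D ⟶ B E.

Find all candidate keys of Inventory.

DF

Attributes D, F never appear on any right-hand side, so every candidate key must contain {D, F}.
{D, F}⁺ = {B, C, D, E, F}, which is all of the schema, so {D, F} is the only candidate key.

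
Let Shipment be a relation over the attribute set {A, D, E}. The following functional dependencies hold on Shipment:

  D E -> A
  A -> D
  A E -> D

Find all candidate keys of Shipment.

{A, E}, {D, E}

Attribute E never appears on the right-hand side of any dependency, so E must belong to every candidate key.
{E}⁺ = {E}, which is not all of the schema, so we must add further attributes.
{A, E}⁺: A→D adds D → {A, D, E}. Minimal: {E}⁺ = {E}; {A}⁺ = {A, D} — none reach the full schema.
{D, E}⁺: DE→A adds A → {A, D, E}. Minimal: {E}⁺ = {E}; {D}⁺ = {D} — none reach the full schema.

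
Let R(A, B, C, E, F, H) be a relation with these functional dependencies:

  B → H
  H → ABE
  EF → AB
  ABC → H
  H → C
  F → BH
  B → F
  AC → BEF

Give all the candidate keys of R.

{B}⁺: B→H adds H; H→ABE adds A, E; H→C adds C; B→F adds F → {A, B, C, E, F, H}.
{F}⁺: F→BH adds B, H; H→ABE adds A, E; H→C adds C → {A, B, C, E, F, H}.
{H}⁺: H→ABE adds A, B, E; H→C adds C; B→F adds F → {A, B, C, E, F, H}.
{A, C}⁺: AC→BEF adds B, E, F; B→H adds H → {A, B, C, E, F, H}.

(B), (F), (H), (A, C)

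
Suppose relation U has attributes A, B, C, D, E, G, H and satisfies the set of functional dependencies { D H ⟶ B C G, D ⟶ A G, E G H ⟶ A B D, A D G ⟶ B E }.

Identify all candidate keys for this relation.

Attribute H never appears on the right-hand side of any dependency, so H must belong to every candidate key.
{H}⁺ = {H}, which is not all of the schema, so we must add further attributes.
{D, H}⁺: DH→BCG adds B, C, G; D→AG adds A; ADG→BE adds E → {A, B, C, D, E, G, H}.
{E, G, H}⁺: EGH→ABD adds A, B, D; DH→BCG adds C → {A, B, C, D, E, G, H}.
Any other superkey contains one of these as a subset, so there are no further candidate keys.

(D, H), (E, G, H)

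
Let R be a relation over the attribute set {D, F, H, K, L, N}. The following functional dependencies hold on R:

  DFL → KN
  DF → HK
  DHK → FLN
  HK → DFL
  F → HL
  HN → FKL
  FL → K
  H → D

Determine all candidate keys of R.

{F}, {H, K}, {H, N}

{F}⁺: F→HL adds H, L; FL→K adds K; H→D adds D; DFL→KN adds N → {D, F, H, K, L, N}.
{H, K}⁺: HK→DFL adds D, F, L; DFL→KN adds N → {D, F, H, K, L, N}. Minimal: {K}⁺ = {K}; {H}⁺ = {D, H} — none reach the full schema.
{H, N}⁺: HN→FKL adds F, K, L; H→D adds D → {D, F, H, K, L, N}. Minimal: {N}⁺ = {N}; {H}⁺ = {D, H} — none reach the full schema.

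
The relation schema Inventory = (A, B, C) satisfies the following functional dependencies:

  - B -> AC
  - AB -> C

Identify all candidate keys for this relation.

{B}

{B}⁺: B→AC adds A, C → {A, B, C}.
No other minimal superkey exists.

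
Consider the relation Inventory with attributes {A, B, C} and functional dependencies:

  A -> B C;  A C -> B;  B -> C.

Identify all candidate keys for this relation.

Attribute A never appears on the right-hand side of any dependency, so A must belong to every candidate key.
{A}⁺ = {A, B, C}, which is all of the schema, so {A} is the only candidate key.

(A)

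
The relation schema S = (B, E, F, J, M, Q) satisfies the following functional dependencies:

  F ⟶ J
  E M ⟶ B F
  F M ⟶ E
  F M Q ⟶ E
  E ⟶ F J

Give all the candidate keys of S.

Attributes M, Q never appear on any right-hand side, so every candidate key must contain {M, Q}.
{M, Q}⁺ = {M, Q}, which is not all of the schema, so we must add further attributes.
{E, M, Q}⁺: EM→BF adds B, F; E→FJ adds J → {B, E, F, J, M, Q}.
{F, M, Q}⁺: F→J adds J; FM→E adds E; EM→BF adds B → {B, E, F, J, M, Q}.
Any other superkey contains one of these as a subset, so there are no further candidate keys.

{E, M, Q}, {F, M, Q}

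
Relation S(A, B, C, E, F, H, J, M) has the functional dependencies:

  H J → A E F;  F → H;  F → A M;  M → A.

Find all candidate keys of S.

{B, C, F, J}, {B, C, H, J}

Attributes B, C, J never appear on any right-hand side, so every candidate key must contain {B, C, J}.
{B, C, J}⁺ = {B, C, J}, which is not all of the schema, so we must add further attributes.
{B, C, F, J}⁺: F→H adds H; F→AM adds A, M; HJ→AEF adds E → {A, B, C, E, F, H, J, M}. Minimal: {C, F, J}⁺ = {A, C, E, F, H, J, M}; {B, F, J}⁺ = {A, B, E, F, H, J, M}; {B, C, J}⁺ = {B, C, J}; … — none reach the full schema.
{B, C, H, J}⁺: HJ→AEF adds A, E, F; F→AM adds M → {A, B, C, E, F, H, J, M}. Minimal: {C, H, J}⁺ = {A, C, E, F, H, J, M}; {B, H, J}⁺ = {A, B, E, F, H, J, M}; {B, C, J}⁺ = {B, C, J}; … — none reach the full schema.
Any other superkey contains one of these as a subset, so there are no further candidate keys.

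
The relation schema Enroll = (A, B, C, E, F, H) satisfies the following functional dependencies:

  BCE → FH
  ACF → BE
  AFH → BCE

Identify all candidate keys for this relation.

Attribute A never appears on the right-hand side of any dependency, so A must belong to every candidate key.
{A}⁺ = {A}, which is not all of the schema, so we must add further attributes.
{A, C, F}⁺: ACF→BE adds B, E; BCE→FH adds H → {A, B, C, E, F, H}. Minimal: {C, F}⁺ = {C, F}; {A, F}⁺ = {A, F}; {A, C}⁺ = {A, C} — none reach the full schema.
{A, F, H}⁺: AFH→BCE adds B, C, E → {A, B, C, E, F, H}. Minimal: {F, H}⁺ = {F, H}; {A, H}⁺ = {A, H}; {A, F}⁺ = {A, F} — none reach the full schema.
{A, B, C, E}⁺: BCE→FH adds F, H → {A, B, C, E, F, H}. Minimal: {B, C, E}⁺ = {B, C, E, F, H}; {A, C, E}⁺ = {A, C, E}; {A, B, E}⁺ = {A, B, E}; … — none reach the full schema.
Any other superkey contains one of these as a subset, so there are no further candidate keys.

(A, C, F), (A, F, H), (A, B, C, E)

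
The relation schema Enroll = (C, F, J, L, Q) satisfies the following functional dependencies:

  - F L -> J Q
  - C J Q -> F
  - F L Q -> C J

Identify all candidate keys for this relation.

Attribute L never appears on the right-hand side of any dependency, so L must belong to every candidate key.
{L}⁺ = {L}, which is not all of the schema, so we must add further attributes.
{F, L}⁺: FL→JQ adds J, Q; FLQ→CJ adds C → {C, F, J, L, Q}. Minimal: {L}⁺ = {L}; {F}⁺ = {F} — none reach the full schema.
{C, J, L, Q}⁺: CJQ→F adds F → {C, F, J, L, Q}. Minimal: {J, L, Q}⁺ = {J, L, Q}; {C, L, Q}⁺ = {C, L, Q}; {C, J, Q}⁺ = {C, F, J, Q}; … — none reach the full schema.
Any other superkey contains one of these as a subset, so there are no further candidate keys.

{F, L}, {C, J, L, Q}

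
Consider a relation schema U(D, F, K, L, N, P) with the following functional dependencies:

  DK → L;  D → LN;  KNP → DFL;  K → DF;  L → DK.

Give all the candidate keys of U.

(D, P), (K, P), (L, P)

Attribute P never appears on the right-hand side of any dependency, so P must belong to every candidate key.
{P}⁺ = {P}, which is not all of the schema, so we must add further attributes.
{D, P}⁺: D→LN adds L, N; L→DK adds K; KNP→DFL adds F → {D, F, K, L, N, P}. Minimal: {P}⁺ = {P}; {D}⁺ = {D, F, K, L, N} — none reach the full schema.
{K, P}⁺: K→DF adds D, F; DK→L adds L; D→LN adds N → {D, F, K, L, N, P}. Minimal: {P}⁺ = {P}; {K}⁺ = {D, F, K, L, N} — none reach the full schema.
{L, P}⁺: L→DK adds D, K; D→LN adds N; KNP→DFL adds F → {D, F, K, L, N, P}. Minimal: {P}⁺ = {P}; {L}⁺ = {D, F, K, L, N} — none reach the full schema.
Any other superkey contains one of these as a subset, so there are no further candidate keys.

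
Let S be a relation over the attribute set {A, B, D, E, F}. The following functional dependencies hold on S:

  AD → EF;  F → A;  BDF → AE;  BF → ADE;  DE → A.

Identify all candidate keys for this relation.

(B, F), (A, B, D), (B, D, E)

Attribute B never appears on the right-hand side of any dependency, so B must belong to every candidate key.
{B}⁺ = {B}, which is not all of the schema, so we must add further attributes.
{B, F}⁺: F→A adds A; BF→ADE adds D, E → {A, B, D, E, F}. Minimal: {F}⁺ = {A, F}; {B}⁺ = {B} — none reach the full schema.
{A, B, D}⁺: AD→EF adds E, F → {A, B, D, E, F}. Minimal: {B, D}⁺ = {B, D}; {A, D}⁺ = {A, D, E, F}; {A, B}⁺ = {A, B} — none reach the full schema.
{B, D, E}⁺: DE→A adds A; AD→EF adds F → {A, B, D, E, F}. Minimal: {D, E}⁺ = {A, D, E, F}; {B, E}⁺ = {B, E}; {B, D}⁺ = {B, D} — none reach the full schema.
Any other superkey contains one of these as a subset, so there are no further candidate keys.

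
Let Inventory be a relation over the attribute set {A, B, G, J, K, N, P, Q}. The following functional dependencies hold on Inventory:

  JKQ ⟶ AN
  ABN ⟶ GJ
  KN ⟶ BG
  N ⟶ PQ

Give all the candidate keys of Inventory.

AKN; JKN; JKQ

Attribute K never appears on the right-hand side of any dependency, so K must belong to every candidate key.
{K}⁺ = {K}, which is not all of the schema, so we must add further attributes.
{A, K, N}⁺: KN→BG adds B, G; N→PQ adds P, Q; ABN→GJ adds J → {A, B, G, J, K, N, P, Q}. Minimal: {K, N}⁺ = {B, G, K, N, P, Q}; {A, N}⁺ = {A, N, P, Q}; {A, K}⁺ = {A, K} — none reach the full schema.
{J, K, N}⁺: KN→BG adds B, G; N→PQ adds P, Q; JKQ→AN adds A → {A, B, G, J, K, N, P, Q}. Minimal: {K, N}⁺ = {B, G, K, N, P, Q}; {J, N}⁺ = {J, N, P, Q}; {J, K}⁺ = {J, K} — none reach the full schema.
{J, K, Q}⁺: JKQ→AN adds A, N; KN→BG adds B, G; N→PQ adds P → {A, B, G, J, K, N, P, Q}. Minimal: {K, Q}⁺ = {K, Q}; {J, Q}⁺ = {J, Q}; {J, K}⁺ = {J, K} — none reach the full schema.
Any other superkey contains one of these as a subset, so there are no further candidate keys.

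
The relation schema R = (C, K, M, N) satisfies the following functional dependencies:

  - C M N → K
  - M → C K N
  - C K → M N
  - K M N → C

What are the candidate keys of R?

M, CK

{M}⁺: M→CKN adds C, K, N → {C, K, M, N}.
{C, K}⁺: CK→MN adds M, N → {C, K, M, N}.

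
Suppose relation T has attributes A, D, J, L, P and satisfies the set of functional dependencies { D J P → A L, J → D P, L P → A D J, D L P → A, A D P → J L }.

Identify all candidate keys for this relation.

{J}, {L, P}, {A, D, P}

{J}⁺: J→DP adds D, P; DJP→AL adds A, L → {A, D, J, L, P}.
{L, P}⁺: LP→ADJ adds A, D, J → {A, D, J, L, P}. Minimal: {P}⁺ = {P}; {L}⁺ = {L} — none reach the full schema.
{A, D, P}⁺: ADP→JL adds J, L → {A, D, J, L, P}. Minimal: {D, P}⁺ = {D, P}; {A, P}⁺ = {A, P}; {A, D}⁺ = {A, D} — none reach the full schema.
Any other superkey contains one of these as a subset, so there are no further candidate keys.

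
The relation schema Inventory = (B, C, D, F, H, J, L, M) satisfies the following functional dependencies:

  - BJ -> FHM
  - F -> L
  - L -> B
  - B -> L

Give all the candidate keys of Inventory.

(B, C, D, J); (C, D, F, J); (C, D, J, L)

Attributes C, D, J never appear on any right-hand side, so every candidate key must contain {C, D, J}.
{C, D, J}⁺ = {C, D, J}, which is not all of the schema, so we must add further attributes.
{B, C, D, J}⁺: BJ→FHM adds F, H, M; F→L adds L → {B, C, D, F, H, J, L, M}.
{C, D, F, J}⁺: F→L adds L; L→B adds B; BJ→FHM adds H, M → {B, C, D, F, H, J, L, M}.
{C, D, J, L}⁺: L→B adds B; BJ→FHM adds F, H, M → {B, C, D, F, H, J, L, M}.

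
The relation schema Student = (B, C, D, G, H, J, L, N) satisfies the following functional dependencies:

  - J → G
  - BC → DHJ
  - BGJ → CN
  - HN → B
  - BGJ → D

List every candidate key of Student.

Attribute L never appears on the right-hand side of any dependency, so L must belong to every candidate key.
{L}⁺ = {L}, which is not all of the schema, so we must add further attributes.
{B, C, L}⁺: BC→DHJ adds D, H, J; J→G adds G; BGJ→CN adds N → {B, C, D, G, H, J, L, N}. Minimal: {C, L}⁺ = {C, L}; {B, L}⁺ = {B, L}; {B, C}⁺ = {B, C, D, G, H, J, N} — none reach the full schema.
{B, J, L}⁺: J→G adds G; BGJ→CN adds C, N; BGJ→D adds D; BC→DHJ adds H → {B, C, D, G, H, J, L, N}. Minimal: {J, L}⁺ = {G, J, L}; {B, L}⁺ = {B, L}; {B, J}⁺ = {B, C, D, G, H, J, N} — none reach the full schema.
{C, H, L, N}⁺: HN→B adds B; BC→DHJ adds D, J; J→G adds G → {B, C, D, G, H, J, L, N}. Minimal: {H, L, N}⁺ = {B, H, L, N}; {C, L, N}⁺ = {C, L, N}; {C, H, N}⁺ = {B, C, D, G, H, J, N}; … — none reach the full schema.
{H, J, L, N}⁺: J→G adds G; HN→B adds B; BGJ→D adds D; BGJ→CN adds C → {B, C, D, G, H, J, L, N}. Minimal: {J, L, N}⁺ = {G, J, L, N}; {H, L, N}⁺ = {B, H, L, N}; {H, J, N}⁺ = {B, C, D, G, H, J, N}; … — none reach the full schema.
Any other superkey contains one of these as a subset, so there are no further candidate keys.

{B, C, L}, {B, J, L}, {C, H, L, N}, {H, J, L, N}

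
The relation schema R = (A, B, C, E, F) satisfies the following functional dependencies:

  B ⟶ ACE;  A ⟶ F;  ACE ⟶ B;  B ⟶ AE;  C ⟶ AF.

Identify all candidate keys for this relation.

{B}⁺: B→ACE adds A, C, E; A→F adds F → {A, B, C, E, F}.
{C, E}⁺: C→AF adds A, F; ACE→B adds B → {A, B, C, E, F}. Minimal: {E}⁺ = {E}; {C}⁺ = {A, C, F} — none reach the full schema.
Any other superkey contains one of these as a subset, so there are no further candidate keys.

B, CE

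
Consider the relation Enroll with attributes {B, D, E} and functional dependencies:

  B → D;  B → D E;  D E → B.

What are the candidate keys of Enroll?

{B}⁺: B→D adds D; B→DE adds E → {B, D, E}.
{D, E}⁺: DE→B adds B → {B, D, E}. Minimal: {E}⁺ = {E}; {D}⁺ = {D} — none reach the full schema.
Any other superkey contains one of these as a subset, so there are no further candidate keys.

(B), (D, E)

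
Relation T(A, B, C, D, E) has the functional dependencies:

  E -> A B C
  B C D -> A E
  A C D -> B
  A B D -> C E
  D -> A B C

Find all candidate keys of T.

Attribute D never appears on the right-hand side of any dependency, so D must belong to every candidate key.
{D}⁺ = {A, B, C, D, E}, which is all of the schema, so {D} is the only candidate key.

D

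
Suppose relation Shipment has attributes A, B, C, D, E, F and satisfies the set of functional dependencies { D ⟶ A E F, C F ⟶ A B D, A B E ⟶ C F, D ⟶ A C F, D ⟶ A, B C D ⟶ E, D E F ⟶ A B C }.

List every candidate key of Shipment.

D, CF, ABE

{D}⁺: D→AEF adds A, E, F; D→ACF adds C; DEF→ABC adds B → {A, B, C, D, E, F}.
{C, F}⁺: CF→ABD adds A, B, D; BCD→E adds E → {A, B, C, D, E, F}.
{A, B, E}⁺: ABE→CF adds C, F; CF→ABD adds D → {A, B, C, D, E, F}.
Any other superkey contains one of these as a subset, so there are no further candidate keys.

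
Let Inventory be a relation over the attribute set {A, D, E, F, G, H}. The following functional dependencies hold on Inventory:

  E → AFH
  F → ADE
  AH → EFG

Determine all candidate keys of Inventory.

{E}⁺: E→AFH adds A, F, H; F→ADE adds D; AH→EFG adds G → {A, D, E, F, G, H}.
{F}⁺: F→ADE adds A, D, E; E→AFH adds H; AH→EFG adds G → {A, D, E, F, G, H}.
{A, H}⁺: AH→EFG adds E, F, G; F→ADE adds D → {A, D, E, F, G, H}.
Any other superkey contains one of these as a subset, so there are no further candidate keys.

E, F, AH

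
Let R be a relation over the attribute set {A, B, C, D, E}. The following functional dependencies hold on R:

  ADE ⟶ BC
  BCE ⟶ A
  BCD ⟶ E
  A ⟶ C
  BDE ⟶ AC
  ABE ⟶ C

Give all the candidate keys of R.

Attribute D never appears on the right-hand side of any dependency, so D must belong to every candidate key.
{D}⁺ = {D}, which is not all of the schema, so we must add further attributes.
{A, B, D}⁺: A→C adds C; BCD→E adds E → {A, B, C, D, E}.
{A, D, E}⁺: ADE→BC adds B, C → {A, B, C, D, E}.
{B, C, D}⁺: BCD→E adds E; BDE→AC adds A → {A, B, C, D, E}.
{B, D, E}⁺: BDE→AC adds A, C → {A, B, C, D, E}.
Any other superkey contains one of these as a subset, so there are no further candidate keys.

ABD; ADE; BCD; BDE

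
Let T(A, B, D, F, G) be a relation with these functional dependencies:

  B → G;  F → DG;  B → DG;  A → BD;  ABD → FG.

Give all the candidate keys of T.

Attribute A never appears on the right-hand side of any dependency, so A must belong to every candidate key.
{A}⁺ = {A, B, D, F, G}, which is all of the schema, so {A} is the only candidate key.

{A}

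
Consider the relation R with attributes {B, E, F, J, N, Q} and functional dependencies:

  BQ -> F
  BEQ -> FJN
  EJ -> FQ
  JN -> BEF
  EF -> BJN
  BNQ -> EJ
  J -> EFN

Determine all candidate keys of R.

{J}, {E, F}, {B, E, Q}, {B, N, Q}

{J}⁺: J→EFN adds E, F, N; EJ→FQ adds Q; JN→BEF adds B → {B, E, F, J, N, Q}.
{E, F}⁺: EF→BJN adds B, J, N; EJ→FQ adds Q → {B, E, F, J, N, Q}. Minimal: {F}⁺ = {F}; {E}⁺ = {E} — none reach the full schema.
{B, E, Q}⁺: BQ→F adds F; BEQ→FJN adds J, N → {B, E, F, J, N, Q}. Minimal: {E, Q}⁺ = {E, Q}; {B, Q}⁺ = {B, F, Q}; {B, E}⁺ = {B, E} — none reach the full schema.
{B, N, Q}⁺: BQ→F adds F; BNQ→EJ adds E, J → {B, E, F, J, N, Q}. Minimal: {N, Q}⁺ = {N, Q}; {B, Q}⁺ = {B, F, Q}; {B, N}⁺ = {B, N} — none reach the full schema.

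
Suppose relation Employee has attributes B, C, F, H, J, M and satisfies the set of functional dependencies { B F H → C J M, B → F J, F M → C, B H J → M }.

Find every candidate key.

BH

Attributes B, H never appear on any right-hand side, so every candidate key must contain {B, H}.
{B, H}⁺ = {B, C, F, H, J, M}, which is all of the schema, so {B, H} is the only candidate key.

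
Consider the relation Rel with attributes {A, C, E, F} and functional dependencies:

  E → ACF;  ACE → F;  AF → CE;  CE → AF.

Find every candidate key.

{E}⁺: E→ACF adds A, C, F → {A, C, E, F}.
{A, F}⁺: AF→CE adds C, E → {A, C, E, F}. Minimal: {F}⁺ = {F}; {A}⁺ = {A} — none reach the full schema.
Any other superkey contains one of these as a subset, so there are no further candidate keys.

(E), (A, F)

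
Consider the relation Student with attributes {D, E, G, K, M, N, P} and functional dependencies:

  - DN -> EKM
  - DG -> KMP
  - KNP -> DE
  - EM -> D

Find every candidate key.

{D, G, N}; {E, G, M, N}; {G, K, N, P}

Attributes G, N never appear on any right-hand side, so every candidate key must contain {G, N}.
{G, N}⁺ = {G, N}, which is not all of the schema, so we must add further attributes.
{D, G, N}⁺: DN→EKM adds E, K, M; DG→KMP adds P → {D, E, G, K, M, N, P}. Minimal: {G, N}⁺ = {G, N}; {D, N}⁺ = {D, E, K, M, N}; {D, G}⁺ = {D, G, K, M, P} — none reach the full schema.
{E, G, M, N}⁺: EM→D adds D; DN→EKM adds K; DG→KMP adds P → {D, E, G, K, M, N, P}. Minimal: {G, M, N}⁺ = {G, M, N}; {E, M, N}⁺ = {D, E, K, M, N}; {E, G, N}⁺ = {E, G, N}; … — none reach the full schema.
{G, K, N, P}⁺: KNP→DE adds D, E; DN→EKM adds M → {D, E, G, K, M, N, P}. Minimal: {K, N, P}⁺ = {D, E, K, M, N, P}; {G, N, P}⁺ = {G, N, P}; {G, K, P}⁺ = {G, K, P}; … — none reach the full schema.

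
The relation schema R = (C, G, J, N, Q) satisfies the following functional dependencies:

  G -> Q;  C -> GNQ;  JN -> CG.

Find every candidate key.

(C, J), (J, N)

Attribute J never appears on the right-hand side of any dependency, so J must belong to every candidate key.
{J}⁺ = {J}, which is not all of the schema, so we must add further attributes.
{C, J}⁺: C→GNQ adds G, N, Q → {C, G, J, N, Q}. Minimal: {J}⁺ = {J}; {C}⁺ = {C, G, N, Q} — none reach the full schema.
{J, N}⁺: JN→CG adds C, G; G→Q adds Q → {C, G, J, N, Q}. Minimal: {N}⁺ = {N}; {J}⁺ = {J} — none reach the full schema.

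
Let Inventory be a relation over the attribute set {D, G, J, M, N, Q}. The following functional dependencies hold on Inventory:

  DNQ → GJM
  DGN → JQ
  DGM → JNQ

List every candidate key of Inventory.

{D, G, M}⁺: DGM→JNQ adds J, N, Q → {D, G, J, M, N, Q}.
{D, G, N}⁺: DGN→JQ adds J, Q; DNQ→GJM adds M → {D, G, J, M, N, Q}.
{D, N, Q}⁺: DNQ→GJM adds G, J, M → {D, G, J, M, N, Q}.
Any other superkey contains one of these as a subset, so there are no further candidate keys.

{D, G, M}; {D, G, N}; {D, N, Q}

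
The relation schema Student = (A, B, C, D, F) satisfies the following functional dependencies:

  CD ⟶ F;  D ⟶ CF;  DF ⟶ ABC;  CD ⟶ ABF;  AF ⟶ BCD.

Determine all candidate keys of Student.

{D}⁺: D→CF adds C, F; DF→ABC adds A, B → {A, B, C, D, F}.
{A, F}⁺: AF→BCD adds B, C, D → {A, B, C, D, F}. Minimal: {F}⁺ = {F}; {A}⁺ = {A} — none reach the full schema.

{D}, {A, F}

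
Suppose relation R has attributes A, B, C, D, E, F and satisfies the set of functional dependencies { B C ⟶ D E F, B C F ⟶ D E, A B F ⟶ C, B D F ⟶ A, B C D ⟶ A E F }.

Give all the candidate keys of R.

Attribute B never appears on the right-hand side of any dependency, so B must belong to every candidate key.
{B}⁺ = {B}, which is not all of the schema, so we must add further attributes.
{B, C}⁺: BC→DEF adds D, E, F; BDF→A adds A → {A, B, C, D, E, F}. Minimal: {C}⁺ = {C}; {B}⁺ = {B} — none reach the full schema.
{A, B, F}⁺: ABF→C adds C; BC→DEF adds D, E → {A, B, C, D, E, F}. Minimal: {B, F}⁺ = {B, F}; {A, F}⁺ = {A, F}; {A, B}⁺ = {A, B} — none reach the full schema.
{B, D, F}⁺: BDF→A adds A; ABF→C adds C; BCD→AEF adds E → {A, B, C, D, E, F}. Minimal: {D, F}⁺ = {D, F}; {B, F}⁺ = {B, F}; {B, D}⁺ = {B, D} — none reach the full schema.

{B, C}, {A, B, F}, {B, D, F}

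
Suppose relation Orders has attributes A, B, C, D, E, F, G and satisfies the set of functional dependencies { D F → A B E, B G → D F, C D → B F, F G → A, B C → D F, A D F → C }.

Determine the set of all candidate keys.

Attribute G never appears on the right-hand side of any dependency, so G must belong to every candidate key.
{G}⁺ = {G}, which is not all of the schema, so we must add further attributes.
{B, G}⁺: BG→DF adds D, F; FG→A adds A; ADF→C adds C; DF→ABE adds E → {A, B, C, D, E, F, G}. Minimal: {G}⁺ = {G}; {B}⁺ = {B} — none reach the full schema.
{C, D, G}⁺: CD→BF adds B, F; FG→A adds A; DF→ABE adds E → {A, B, C, D, E, F, G}. Minimal: {D, G}⁺ = {D, G}; {C, G}⁺ = {C, G}; {C, D}⁺ = {A, B, C, D, E, F} — none reach the full schema.
{D, F, G}⁺: DF→ABE adds A, B, E; ADF→C adds C → {A, B, C, D, E, F, G}. Minimal: {F, G}⁺ = {A, F, G}; {D, G}⁺ = {D, G}; {D, F}⁺ = {A, B, C, D, E, F} — none reach the full schema.

BG, CDG, DFG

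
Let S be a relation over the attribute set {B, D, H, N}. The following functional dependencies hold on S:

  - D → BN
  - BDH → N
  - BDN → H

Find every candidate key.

Attribute D never appears on the right-hand side of any dependency, so D must belong to every candidate key.
{D}⁺ = {B, D, H, N}, which is all of the schema, so {D} is the only candidate key.

{D}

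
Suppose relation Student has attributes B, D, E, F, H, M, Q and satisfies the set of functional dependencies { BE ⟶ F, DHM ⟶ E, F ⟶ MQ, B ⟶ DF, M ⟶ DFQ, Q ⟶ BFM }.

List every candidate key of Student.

{B, H}, {F, H}, {H, M}, {H, Q}

Attribute H never appears on the right-hand side of any dependency, so H must belong to every candidate key.
{H}⁺ = {H}, which is not all of the schema, so we must add further attributes.
{B, H}⁺: B→DF adds D, F; F→MQ adds M, Q; DHM→E adds E → {B, D, E, F, H, M, Q}. Minimal: {H}⁺ = {H}; {B}⁺ = {B, D, F, M, Q} — none reach the full schema.
{F, H}⁺: F→MQ adds M, Q; M→DFQ adds D; Q→BFM adds B; DHM→E adds E → {B, D, E, F, H, M, Q}. Minimal: {H}⁺ = {H}; {F}⁺ = {B, D, F, M, Q} — none reach the full schema.
{H, M}⁺: M→DFQ adds D, F, Q; Q→BFM adds B; DHM→E adds E → {B, D, E, F, H, M, Q}. Minimal: {M}⁺ = {B, D, F, M, Q}; {H}⁺ = {H} — none reach the full schema.
{H, Q}⁺: Q→BFM adds B, F, M; B→DF adds D; DHM→E adds E → {B, D, E, F, H, M, Q}. Minimal: {Q}⁺ = {B, D, F, M, Q}; {H}⁺ = {H} — none reach the full schema.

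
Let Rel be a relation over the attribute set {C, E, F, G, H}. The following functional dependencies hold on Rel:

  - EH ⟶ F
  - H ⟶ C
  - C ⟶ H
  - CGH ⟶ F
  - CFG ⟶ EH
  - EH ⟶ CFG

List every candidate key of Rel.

{C, E}, {C, G}, {E, H}, {G, H}

{C, E}⁺: C→H adds H; EH→CFG adds F, G → {C, E, F, G, H}. Minimal: {E}⁺ = {E}; {C}⁺ = {C, H} — none reach the full schema.
{C, G}⁺: C→H adds H; CGH→F adds F; CFG→EH adds E → {C, E, F, G, H}. Minimal: {G}⁺ = {G}; {C}⁺ = {C, H} — none reach the full schema.
{E, H}⁺: EH→F adds F; H→C adds C; EH→CFG adds G → {C, E, F, G, H}. Minimal: {H}⁺ = {C, H}; {E}⁺ = {E} — none reach the full schema.
{G, H}⁺: H→C adds C; CGH→F adds F; CFG→EH adds E → {C, E, F, G, H}. Minimal: {H}⁺ = {C, H}; {G}⁺ = {G} — none reach the full schema.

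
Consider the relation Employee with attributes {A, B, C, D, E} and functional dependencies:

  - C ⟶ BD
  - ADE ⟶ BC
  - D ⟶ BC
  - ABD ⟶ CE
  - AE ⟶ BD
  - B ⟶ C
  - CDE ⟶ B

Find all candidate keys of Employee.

Attribute A never appears on the right-hand side of any dependency, so A must belong to every candidate key.
{A}⁺ = {A}, which is not all of the schema, so we must add further attributes.
{A, B}⁺: B→C adds C; C→BD adds D; ABD→CE adds E → {A, B, C, D, E}.
{A, C}⁺: C→BD adds B, D; ABD→CE adds E → {A, B, C, D, E}.
{A, D}⁺: D→BC adds B, C; ABD→CE adds E → {A, B, C, D, E}.
{A, E}⁺: AE→BD adds B, D; B→C adds C → {A, B, C, D, E}.
Any other superkey contains one of these as a subset, so there are no further candidate keys.

AB, AC, AD, AE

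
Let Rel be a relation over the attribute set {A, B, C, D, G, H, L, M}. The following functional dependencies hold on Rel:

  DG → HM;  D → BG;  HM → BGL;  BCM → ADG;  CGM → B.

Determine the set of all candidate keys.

(C, D), (B, C, M), (C, G, M), (C, H, M)

Attribute C never appears on the right-hand side of any dependency, so C must belong to every candidate key.
{C}⁺ = {C}, which is not all of the schema, so we must add further attributes.
{C, D}⁺: D→BG adds B, G; DG→HM adds H, M; HM→BGL adds L; BCM→ADG adds A → {A, B, C, D, G, H, L, M}. Minimal: {D}⁺ = {B, D, G, H, L, M}; {C}⁺ = {C} — none reach the full schema.
{B, C, M}⁺: BCM→ADG adds A, D, G; DG→HM adds H; HM→BGL adds L → {A, B, C, D, G, H, L, M}. Minimal: {C, M}⁺ = {C, M}; {B, M}⁺ = {B, M}; {B, C}⁺ = {B, C} — none reach the full schema.
{C, G, M}⁺: CGM→B adds B; BCM→ADG adds A, D; DG→HM adds H; HM→BGL adds L → {A, B, C, D, G, H, L, M}. Minimal: {G, M}⁺ = {G, M}; {C, M}⁺ = {C, M}; {C, G}⁺ = {C, G} — none reach the full schema.
{C, H, M}⁺: HM→BGL adds B, G, L; BCM→ADG adds A, D → {A, B, C, D, G, H, L, M}. Minimal: {H, M}⁺ = {B, G, H, L, M}; {C, M}⁺ = {C, M}; {C, H}⁺ = {C, H} — none reach the full schema.
Any other superkey contains one of these as a subset, so there are no further candidate keys.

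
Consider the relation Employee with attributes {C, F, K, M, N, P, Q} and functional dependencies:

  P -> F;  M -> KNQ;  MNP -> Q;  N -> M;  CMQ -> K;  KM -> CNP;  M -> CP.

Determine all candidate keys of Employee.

{M}⁺: M→KNQ adds K, N, Q; KM→CNP adds C, P; P→F adds F → {C, F, K, M, N, P, Q}.
{N}⁺: N→M adds M; M→CP adds C, P; P→F adds F; M→KNQ adds K, Q → {C, F, K, M, N, P, Q}.
Any other superkey contains one of these as a subset, so there are no further candidate keys.

{M}, {N}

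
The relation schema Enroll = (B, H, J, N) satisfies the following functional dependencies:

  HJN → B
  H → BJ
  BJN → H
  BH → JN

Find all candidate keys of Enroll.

{H}⁺: H→BJ adds B, J; BH→JN adds N → {B, H, J, N}.
{B, J, N}⁺: BJN→H adds H → {B, H, J, N}. Minimal: {J, N}⁺ = {J, N}; {B, N}⁺ = {B, N}; {B, J}⁺ = {B, J} — none reach the full schema.

H, BJN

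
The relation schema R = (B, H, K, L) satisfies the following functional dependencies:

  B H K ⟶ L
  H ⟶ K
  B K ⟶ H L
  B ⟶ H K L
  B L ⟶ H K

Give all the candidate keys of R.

Attribute B never appears on the right-hand side of any dependency, so B must belong to every candidate key.
{B}⁺ = {B, H, K, L}, which is all of the schema, so {B} is the only candidate key.

{B}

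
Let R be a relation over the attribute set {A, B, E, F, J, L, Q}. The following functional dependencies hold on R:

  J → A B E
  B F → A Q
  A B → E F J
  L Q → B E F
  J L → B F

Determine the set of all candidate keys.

Attribute L never appears on the right-hand side of any dependency, so L must belong to every candidate key.
{L}⁺ = {L}, which is not all of the schema, so we must add further attributes.
{J, L}⁺: J→ABE adds A, B, E; AB→EFJ adds F; BF→AQ adds Q → {A, B, E, F, J, L, Q}.
{L, Q}⁺: LQ→BEF adds B, E, F; BF→AQ adds A; AB→EFJ adds J → {A, B, E, F, J, L, Q}.
{A, B, L}⁺: AB→EFJ adds E, F, J; BF→AQ adds Q → {A, B, E, F, J, L, Q}.
{B, F, L}⁺: BF→AQ adds A, Q; AB→EFJ adds E, J → {A, B, E, F, J, L, Q}.
Any other superkey contains one of these as a subset, so there are no further candidate keys.

JL; LQ; ABL; BFL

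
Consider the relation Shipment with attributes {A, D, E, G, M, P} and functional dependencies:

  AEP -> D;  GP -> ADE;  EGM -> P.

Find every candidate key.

{E, G, M}⁺: EGM→P adds P; GP→ADE adds A, D → {A, D, E, G, M, P}.
{G, M, P}⁺: GP→ADE adds A, D, E → {A, D, E, G, M, P}.

EGM, GMP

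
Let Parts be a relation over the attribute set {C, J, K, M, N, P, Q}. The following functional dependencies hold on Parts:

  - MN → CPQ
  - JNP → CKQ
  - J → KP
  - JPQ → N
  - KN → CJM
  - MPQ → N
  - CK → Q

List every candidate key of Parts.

{C, J}⁺: J→KP adds K, P; CK→Q adds Q; JPQ→N adds N; KN→CJM adds M → {C, J, K, M, N, P, Q}. Minimal: {J}⁺ = {J, K, P}; {C}⁺ = {C} — none reach the full schema.
{J, N}⁺: J→KP adds K, P; KN→CJM adds C, M; CK→Q adds Q → {C, J, K, M, N, P, Q}. Minimal: {N}⁺ = {N}; {J}⁺ = {J, K, P} — none reach the full schema.
{J, Q}⁺: J→KP adds K, P; JPQ→N adds N; KN→CJM adds C, M → {C, J, K, M, N, P, Q}. Minimal: {Q}⁺ = {Q}; {J}⁺ = {J, K, P} — none reach the full schema.
{K, N}⁺: KN→CJM adds C, J, M; CK→Q adds Q; MN→CPQ adds P → {C, J, K, M, N, P, Q}. Minimal: {N}⁺ = {N}; {K}⁺ = {K} — none reach the full schema.
{C, K, M, P}⁺: CK→Q adds Q; MPQ→N adds N; KN→CJM adds J → {C, J, K, M, N, P, Q}. Minimal: {K, M, P}⁺ = {K, M, P}; {C, M, P}⁺ = {C, M, P}; {C, K, P}⁺ = {C, K, P, Q}; … — none reach the full schema.
{K, M, P, Q}⁺: MPQ→N adds N; MN→CPQ adds C; KN→CJM adds J → {C, J, K, M, N, P, Q}. Minimal: {M, P, Q}⁺ = {C, M, N, P, Q}; {K, P, Q}⁺ = {K, P, Q}; {K, M, Q}⁺ = {K, M, Q}; … — none reach the full schema.
Any other superkey contains one of these as a subset, so there are no further candidate keys.

{C, J}; {J, N}; {J, Q}; {K, N}; {C, K, M, P}; {K, M, P, Q}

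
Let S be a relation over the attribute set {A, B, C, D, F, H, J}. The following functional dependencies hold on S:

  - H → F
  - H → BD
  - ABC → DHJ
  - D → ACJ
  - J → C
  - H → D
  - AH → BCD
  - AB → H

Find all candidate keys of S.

H, AB, BD

{H}⁺: H→F adds F; H→BD adds B, D; D→ACJ adds A, C, J → {A, B, C, D, F, H, J}.
{A, B}⁺: AB→H adds H; H→F adds F; H→BD adds D; D→ACJ adds C, J → {A, B, C, D, F, H, J}. Minimal: {B}⁺ = {B}; {A}⁺ = {A} — none reach the full schema.
{B, D}⁺: D→ACJ adds A, C, J; AB→H adds H; H→F adds F → {A, B, C, D, F, H, J}. Minimal: {D}⁺ = {A, C, D, J}; {B}⁺ = {B} — none reach the full schema.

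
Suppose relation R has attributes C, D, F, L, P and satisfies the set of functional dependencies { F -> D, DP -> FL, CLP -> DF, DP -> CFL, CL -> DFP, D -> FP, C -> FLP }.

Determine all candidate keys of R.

{C}⁺: C→FLP adds F, L, P; F→D adds D → {C, D, F, L, P}.
{D}⁺: D→FP adds F, P; DP→FL adds L; DP→CFL adds C → {C, D, F, L, P}.
{F}⁺: F→D adds D; D→FP adds P; DP→FL adds L; DP→CFL adds C → {C, D, F, L, P}.
Any other superkey contains one of these as a subset, so there are no further candidate keys.

{C}, {D}, {F}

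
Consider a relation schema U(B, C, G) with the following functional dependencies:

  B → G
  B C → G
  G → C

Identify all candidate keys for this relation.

{B}

Attribute B never appears on the right-hand side of any dependency, so B must belong to every candidate key.
{B}⁺ = {B, C, G}, which is all of the schema, so {B} is the only candidate key.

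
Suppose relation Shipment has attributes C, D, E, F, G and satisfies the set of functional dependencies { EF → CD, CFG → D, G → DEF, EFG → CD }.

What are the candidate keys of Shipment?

Attribute G never appears on the right-hand side of any dependency, so G must belong to every candidate key.
{G}⁺ = {C, D, E, F, G}, which is all of the schema, so {G} is the only candidate key.

{G}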